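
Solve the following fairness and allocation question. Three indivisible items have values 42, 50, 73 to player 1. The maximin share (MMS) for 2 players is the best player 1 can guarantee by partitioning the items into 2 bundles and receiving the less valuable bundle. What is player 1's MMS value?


Step 1: Item values = 42, 50, 73
Step 2: Enumerate all 2-bundle partitions and take the smaller bundle:
  Partition 1: {42} vs {50,73} -> bundles 42, 123; min = 42
  Partition 2: {50} vs {42,73} -> bundles 50, 115; min = 50
  Partition 3: {73} vs {42,50} -> bundles 73, 92; min = 73
Step 3: MMS = max(42, 50, 73) = 73

73


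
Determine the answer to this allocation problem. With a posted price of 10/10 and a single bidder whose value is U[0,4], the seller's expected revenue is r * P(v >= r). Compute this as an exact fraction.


Step 1: Posted price r = 1, value support [0,4]
Step 2: P(v >= r) = (4 - 1)/4 = 3/4
Step 3: Expected revenue = r * P(v >= r) = 1 * 3/4
Step 4: Revenue = 3/4

3/4


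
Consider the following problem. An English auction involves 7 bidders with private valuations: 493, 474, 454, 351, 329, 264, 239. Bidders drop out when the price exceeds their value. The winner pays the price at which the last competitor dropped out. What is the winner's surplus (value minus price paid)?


Step 1: Identify the highest value: 493
Step 2: Identify the second-highest value: 474
Step 3: The final price = second-highest value = 474
Step 4: Surplus = 493 - 474 = 19

19


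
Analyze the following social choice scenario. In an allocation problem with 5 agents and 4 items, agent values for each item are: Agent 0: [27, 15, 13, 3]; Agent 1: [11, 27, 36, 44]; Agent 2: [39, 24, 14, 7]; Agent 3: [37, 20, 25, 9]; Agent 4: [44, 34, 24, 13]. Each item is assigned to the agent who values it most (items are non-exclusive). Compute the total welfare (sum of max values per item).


Step 1: For each item, find the maximum value among all agents.
Step 2: Item 0 -> Agent 4 (value 44)
Step 3: Item 1 -> Agent 4 (value 34)
Step 4: Item 2 -> Agent 1 (value 36)
Step 5: Item 3 -> Agent 1 (value 44)
Step 6: Total welfare = 44 + 34 + 36 + 44 = 158

158


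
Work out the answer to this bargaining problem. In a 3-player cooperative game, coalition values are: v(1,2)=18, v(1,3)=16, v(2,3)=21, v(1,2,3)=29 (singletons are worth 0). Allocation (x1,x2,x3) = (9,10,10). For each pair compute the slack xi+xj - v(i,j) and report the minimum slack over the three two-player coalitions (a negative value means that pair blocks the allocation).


Step 1: Slack for coalition (1,2): x1+x2 - v12 = 19 - 18 = 1
Step 2: Slack for coalition (1,3): x1+x3 - v13 = 19 - 16 = 3
Step 3: Slack for coalition (2,3): x2+x3 - v23 = 20 - 21 = -1
Step 4: Minimum slack = min(1, 3, -1) = -1, attained by (2,3); coalition (2,3) can block (slack < 0), so the allocation is not in the core

-1


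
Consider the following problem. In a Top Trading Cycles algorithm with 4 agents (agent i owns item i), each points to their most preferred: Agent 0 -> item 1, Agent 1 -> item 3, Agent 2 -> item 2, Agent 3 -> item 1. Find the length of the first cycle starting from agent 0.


Step 1: Trace the pointer graph from agent 0: 0 -> 1 -> 3 -> 1
Step 2: A cycle is detected when we revisit agent 1
Step 3: The cycle is: 1 -> 3 -> 1
Step 4: Cycle length = 2

2


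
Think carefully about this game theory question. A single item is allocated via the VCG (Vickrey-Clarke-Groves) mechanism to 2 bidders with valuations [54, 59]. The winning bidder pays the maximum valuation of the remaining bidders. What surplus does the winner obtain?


Step 1: The winner is the agent with the highest value: agent 1 with value 59
Step 2: Values of other agents: [54]
Step 3: VCG payment = max of others' values = 54
Step 4: Surplus = 59 - 54 = 5

5


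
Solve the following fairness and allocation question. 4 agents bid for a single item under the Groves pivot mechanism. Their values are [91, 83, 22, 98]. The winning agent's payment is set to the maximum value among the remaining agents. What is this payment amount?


Step 1: The efficient winner is agent 3 with value 98
Step 2: Other agents' values: [91, 83, 22]
Step 3: Pivot payment = max(others) = 91
Step 4: The winner pays 91

91


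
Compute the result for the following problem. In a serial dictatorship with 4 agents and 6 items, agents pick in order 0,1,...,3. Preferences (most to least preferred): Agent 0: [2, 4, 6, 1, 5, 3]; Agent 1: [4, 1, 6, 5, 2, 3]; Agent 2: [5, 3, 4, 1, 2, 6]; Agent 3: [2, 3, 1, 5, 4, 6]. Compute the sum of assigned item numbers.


Step 1: Agent 0 picks item 2
Step 2: Agent 1 picks item 4
Step 3: Agent 2 picks item 5
Step 4: Agent 3 picks item 3
Step 5: Sum = 2 + 4 + 5 + 3 = 14

14


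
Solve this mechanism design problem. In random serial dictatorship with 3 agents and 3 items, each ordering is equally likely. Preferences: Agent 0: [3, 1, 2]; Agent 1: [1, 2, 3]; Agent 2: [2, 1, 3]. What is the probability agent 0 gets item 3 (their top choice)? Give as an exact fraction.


Step 1: Agent 0 wants item 3
Step 2: There are 6 possible orderings of agents
Step 3: In 6 orderings, agent 0 gets item 3
Step 4: Probability = 6/6 = 1

1


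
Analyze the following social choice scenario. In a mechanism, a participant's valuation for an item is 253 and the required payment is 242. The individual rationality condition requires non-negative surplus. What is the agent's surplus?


Step 1: Surplus = value - payment = 253 - 242 = 11
Step 2: IR is satisfied (surplus >= 0)

11


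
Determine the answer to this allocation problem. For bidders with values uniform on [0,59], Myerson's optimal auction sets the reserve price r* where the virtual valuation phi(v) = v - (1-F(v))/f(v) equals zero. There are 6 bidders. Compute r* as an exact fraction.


Step 1: For U[0,59], F(v) = v/59 and f(v) = 1/59
Step 2: phi(v) = v - (1 - v/59)/(1/59) = v - (59 - v) = 2v - 59
Step 3: Set phi(r*) = 0: 2r* - 59 = 0
Step 4: r* = 59/2 (the number of bidders n = 6 does not enter)

59/2


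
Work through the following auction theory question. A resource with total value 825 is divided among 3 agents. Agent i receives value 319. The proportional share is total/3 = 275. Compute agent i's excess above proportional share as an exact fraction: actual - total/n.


Step 1: Proportional share = 825/3 = 275
Step 2: Agent's actual allocation = 319
Step 3: Excess = 319 - 275 = 44

44


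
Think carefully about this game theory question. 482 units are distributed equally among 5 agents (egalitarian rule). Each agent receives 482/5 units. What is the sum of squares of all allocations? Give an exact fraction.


Step 1: Each agent's share = 482/5
Step 2: Square of each share = (482/5)^2 = 232324/25
Step 3: Sum of squares = 5 * 232324/25 = 232324/5

232324/5


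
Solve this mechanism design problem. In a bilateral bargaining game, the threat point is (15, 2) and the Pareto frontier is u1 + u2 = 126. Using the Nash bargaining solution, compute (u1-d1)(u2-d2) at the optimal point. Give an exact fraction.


Step 1: The Nash solution splits surplus symmetrically above the disagreement point
Step 2: u1 = (total + d1 - d2)/2 = (126 + 15 - 2)/2 = 139/2
Step 3: u2 = (total - d1 + d2)/2 = (126 - 15 + 2)/2 = 113/2
Step 4: Nash product = (139/2 - 15) * (113/2 - 2)
Step 5: = 109/2 * 109/2 = 11881/4

11881/4


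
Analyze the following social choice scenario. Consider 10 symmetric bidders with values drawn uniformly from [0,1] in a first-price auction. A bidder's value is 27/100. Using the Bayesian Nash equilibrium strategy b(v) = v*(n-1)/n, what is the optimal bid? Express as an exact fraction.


Step 1: The symmetric BNE bidding function is b(v) = v * (n-1) / n
Step 2: Substitute v = 27/100 and n = 10
Step 3: b = 27/100 * 9/10
Step 4: b = 243/1000

243/1000


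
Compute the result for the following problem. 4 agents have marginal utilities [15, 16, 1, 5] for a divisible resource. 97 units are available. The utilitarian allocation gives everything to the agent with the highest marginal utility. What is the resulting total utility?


Step 1: The marginal utilities are [15, 16, 1, 5]
Step 2: The highest marginal utility is 16
Step 3: All 97 units go to that agent
Step 4: Total utility = 16 * 97 = 1552

1552


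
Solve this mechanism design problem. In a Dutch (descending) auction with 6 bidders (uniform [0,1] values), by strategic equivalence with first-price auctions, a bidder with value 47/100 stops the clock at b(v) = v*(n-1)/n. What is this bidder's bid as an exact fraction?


Step 1: Dutch auctions are strategically equivalent to first-price auctions
Step 2: The equilibrium bid is b(v) = v*(n-1)/n
Step 3: b = 47/100 * 5/6
Step 4: b = 47/120

47/120


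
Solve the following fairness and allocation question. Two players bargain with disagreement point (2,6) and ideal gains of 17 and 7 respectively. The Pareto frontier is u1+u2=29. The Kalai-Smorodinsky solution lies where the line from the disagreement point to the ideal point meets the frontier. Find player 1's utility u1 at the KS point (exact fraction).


Step 1: At the KS point, (u1-d1)/r1 = (u2-d2)/r2 = t and u1+u2 = 29
Step 2: u1 = d1 + r1*t and u2 = d2 + r2*t, so (d1 + r1*t) + (d2 + r2*t) = 29
Step 3: t = (29 - 2 - 6)/(17 + 7) = 21/24 = 7/8
Step 4: u1 = d1 + r1*t = 2 + 17 * 7/8 = 135/8
Step 5: (Check: u2 = d2 + r2*t = 97/8; u1+u2 = 135/8 + 97/8 = 29, on the frontier.)

135/8


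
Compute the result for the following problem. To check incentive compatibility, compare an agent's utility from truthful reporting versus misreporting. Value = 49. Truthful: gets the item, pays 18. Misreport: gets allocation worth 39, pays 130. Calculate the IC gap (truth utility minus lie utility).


Step 1: U(truth) = value - payment = 49 - 18 = 31
Step 2: U(lie) = allocation - payment = 39 - 130 = -91
Step 3: IC gap = 31 - (-91) = 122

122


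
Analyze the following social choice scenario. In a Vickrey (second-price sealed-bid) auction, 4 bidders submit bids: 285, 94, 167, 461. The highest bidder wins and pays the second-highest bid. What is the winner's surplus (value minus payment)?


Step 1: Sort bids in descending order: 461, 285, 167, 94
Step 2: The winning bid is the highest: 461
Step 3: The payment equals the second-highest bid: 285
Step 4: Surplus = winner's bid - payment = 461 - 285 = 176

176


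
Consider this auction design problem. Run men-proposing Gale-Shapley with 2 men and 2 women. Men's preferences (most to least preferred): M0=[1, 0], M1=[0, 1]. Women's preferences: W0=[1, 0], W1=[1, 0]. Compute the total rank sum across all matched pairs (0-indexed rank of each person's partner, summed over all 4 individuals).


Step 1: Run Gale-Shapley (men propose, women hold best offer):
  M0 proposes to W1; she accepts
  M1 proposes to W0; she accepts
Step 2: Final matching: W0-M1, W1-M0
Step 3: 0-indexed ranks (man's rank of his match, then woman's): 0 + 0 + 0 + 1
Step 4: Total rank sum = 1

1


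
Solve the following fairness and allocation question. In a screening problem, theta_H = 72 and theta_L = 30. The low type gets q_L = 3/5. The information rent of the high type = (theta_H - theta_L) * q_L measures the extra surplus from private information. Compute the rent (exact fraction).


Step 1: theta_H - theta_L = 72 - 30 = 42
Step 2: Information rent = (theta_H - theta_L) * q_L
Step 3: = 42 * 3/5
Step 4: = 126/5

126/5


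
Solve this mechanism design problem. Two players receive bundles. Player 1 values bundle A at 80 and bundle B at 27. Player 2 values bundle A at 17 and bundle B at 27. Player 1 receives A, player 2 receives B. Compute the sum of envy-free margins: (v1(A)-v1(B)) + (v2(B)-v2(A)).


Step 1: Player 1's margin = v1(A) - v1(B) = 80 - 27 = 53
Step 2: Player 2's margin = v2(B) - v2(A) = 27 - 17 = 10
Step 3: Total margin = 53 + 10 = 63

63


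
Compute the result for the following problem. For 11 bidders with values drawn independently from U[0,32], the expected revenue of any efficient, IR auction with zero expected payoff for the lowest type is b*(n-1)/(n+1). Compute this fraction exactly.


Step 1: By Revenue Equivalence, expected revenue = b*(n-1)/(n+1)
Step 2: Substituting n = 11, b = 32
Step 3: Revenue = 32*(11-1)/(11+1) = 32*10/12
Step 4: Revenue = 320/12 = 80/3

80/3


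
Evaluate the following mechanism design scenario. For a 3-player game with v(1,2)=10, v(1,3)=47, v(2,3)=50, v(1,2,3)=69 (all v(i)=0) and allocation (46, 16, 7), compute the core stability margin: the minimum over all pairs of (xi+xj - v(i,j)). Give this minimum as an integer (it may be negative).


Step 1: Slack for coalition (1,2): x1+x2 - v12 = 62 - 10 = 52
Step 2: Slack for coalition (1,3): x1+x3 - v13 = 53 - 47 = 6
Step 3: Slack for coalition (2,3): x2+x3 - v23 = 23 - 50 = -27
Step 4: Minimum slack = min(52, 6, -27) = -27, attained by (2,3); coalition (2,3) can block (slack < 0), so the allocation is not in the core

-27


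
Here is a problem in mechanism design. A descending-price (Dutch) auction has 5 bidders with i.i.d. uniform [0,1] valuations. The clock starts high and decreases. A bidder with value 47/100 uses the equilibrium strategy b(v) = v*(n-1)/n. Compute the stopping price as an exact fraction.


Step 1: Dutch auctions are strategically equivalent to first-price auctions
Step 2: The equilibrium bid is b(v) = v*(n-1)/n
Step 3: b = 47/100 * 4/5
Step 4: b = 47/125

47/125


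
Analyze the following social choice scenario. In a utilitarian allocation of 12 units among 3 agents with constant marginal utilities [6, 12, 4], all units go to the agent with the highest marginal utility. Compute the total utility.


Step 1: The marginal utilities are [6, 12, 4]
Step 2: The highest marginal utility is 12
Step 3: All 12 units go to that agent
Step 4: Total utility = 12 * 12 = 144

144


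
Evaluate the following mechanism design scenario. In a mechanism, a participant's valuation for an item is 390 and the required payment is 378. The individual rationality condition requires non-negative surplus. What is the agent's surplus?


Step 1: Surplus = value - payment = 390 - 378 = 12
Step 2: IR is satisfied (surplus >= 0)

12


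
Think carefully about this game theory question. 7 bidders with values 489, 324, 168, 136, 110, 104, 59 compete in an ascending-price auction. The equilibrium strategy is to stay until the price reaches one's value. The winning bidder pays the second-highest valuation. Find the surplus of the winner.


Step 1: Identify the highest value: 489
Step 2: Identify the second-highest value: 324
Step 3: The final price = second-highest value = 324
Step 4: Surplus = 489 - 324 = 165

165


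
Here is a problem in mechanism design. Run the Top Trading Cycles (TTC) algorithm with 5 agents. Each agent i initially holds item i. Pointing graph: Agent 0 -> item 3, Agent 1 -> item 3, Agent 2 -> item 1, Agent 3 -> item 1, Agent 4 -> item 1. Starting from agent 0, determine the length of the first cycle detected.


Step 1: Trace the pointer graph from agent 0: 0 -> 3 -> 1 -> 3
Step 2: A cycle is detected when we revisit agent 3
Step 3: The cycle is: 3 -> 1 -> 3
Step 4: Cycle length = 2

2


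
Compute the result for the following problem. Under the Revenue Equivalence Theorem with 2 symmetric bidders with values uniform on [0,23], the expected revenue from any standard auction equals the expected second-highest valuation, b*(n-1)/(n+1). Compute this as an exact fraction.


Step 1: By Revenue Equivalence, expected revenue = b*(n-1)/(n+1)
Step 2: Substituting n = 2, b = 23
Step 3: Revenue = 23*(2-1)/(2+1) = 23*1/3
Step 4: Revenue = 23/3

23/3


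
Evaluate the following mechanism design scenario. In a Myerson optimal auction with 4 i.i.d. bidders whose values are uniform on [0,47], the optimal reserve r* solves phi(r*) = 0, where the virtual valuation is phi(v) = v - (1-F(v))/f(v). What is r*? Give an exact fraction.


Step 1: For U[0,47], F(v) = v/47 and f(v) = 1/47
Step 2: phi(v) = v - (1 - v/47)/(1/47) = v - (47 - v) = 2v - 47
Step 3: Set phi(r*) = 0: 2r* - 47 = 0
Step 4: r* = 47/2 (the number of bidders n = 4 does not enter)

47/2


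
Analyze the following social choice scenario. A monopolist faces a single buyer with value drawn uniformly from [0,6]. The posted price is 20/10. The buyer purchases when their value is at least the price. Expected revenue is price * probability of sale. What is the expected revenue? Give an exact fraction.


Step 1: Posted price r = 2, value support [0,6]
Step 2: P(v >= r) = (6 - 2)/6 = 2/3
Step 3: Expected revenue = r * P(v >= r) = 2 * 2/3
Step 4: Revenue = 4/3

4/3


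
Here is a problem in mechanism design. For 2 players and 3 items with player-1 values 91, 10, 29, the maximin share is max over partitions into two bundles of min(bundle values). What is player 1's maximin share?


Step 1: Item values = 91, 10, 29
Step 2: Enumerate all 2-bundle partitions and take the smaller bundle:
  Partition 1: {91} vs {10,29} -> bundles 91, 39; min = 39
  Partition 2: {10} vs {91,29} -> bundles 10, 120; min = 10
  Partition 3: {29} vs {91,10} -> bundles 29, 101; min = 29
Step 3: MMS = max(39, 10, 29) = 39

39


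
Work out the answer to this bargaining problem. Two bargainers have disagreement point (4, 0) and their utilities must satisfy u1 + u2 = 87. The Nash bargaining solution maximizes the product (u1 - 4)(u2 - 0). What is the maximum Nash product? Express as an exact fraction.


Step 1: The Nash solution splits surplus symmetrically above the disagreement point
Step 2: u1 = (total + d1 - d2)/2 = (87 + 4 - 0)/2 = 91/2
Step 3: u2 = (total - d1 + d2)/2 = (87 - 4 + 0)/2 = 83/2
Step 4: Nash product = (91/2 - 4) * (83/2 - 0)
Step 5: = 83/2 * 83/2 = 6889/4

6889/4


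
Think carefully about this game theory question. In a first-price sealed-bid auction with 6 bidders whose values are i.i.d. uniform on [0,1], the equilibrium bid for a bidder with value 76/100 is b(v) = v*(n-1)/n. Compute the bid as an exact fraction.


Step 1: The symmetric BNE bidding function is b(v) = v * (n-1) / n
Step 2: Substitute v = 19/25 and n = 6
Step 3: b = 19/25 * 5/6
Step 4: b = 19/30

19/30


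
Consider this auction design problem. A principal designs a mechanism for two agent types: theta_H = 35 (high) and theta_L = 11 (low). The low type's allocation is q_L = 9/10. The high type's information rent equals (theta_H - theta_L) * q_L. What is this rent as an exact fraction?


Step 1: theta_H - theta_L = 35 - 11 = 24
Step 2: Information rent = (theta_H - theta_L) * q_L
Step 3: = 24 * 9/10
Step 4: = 108/5

108/5


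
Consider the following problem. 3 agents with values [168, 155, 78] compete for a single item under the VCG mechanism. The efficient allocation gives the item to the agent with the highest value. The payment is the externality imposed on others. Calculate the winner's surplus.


Step 1: The winner is the agent with the highest value: agent 0 with value 168
Step 2: Values of other agents: [155, 78]
Step 3: VCG payment = max of others' values = 155
Step 4: Surplus = 168 - 155 = 13

13


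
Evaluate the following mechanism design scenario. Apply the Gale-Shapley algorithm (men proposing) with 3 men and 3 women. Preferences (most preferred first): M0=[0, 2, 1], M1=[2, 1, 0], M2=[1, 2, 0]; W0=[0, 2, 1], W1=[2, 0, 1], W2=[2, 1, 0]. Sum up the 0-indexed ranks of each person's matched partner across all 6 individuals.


Step 1: Run Gale-Shapley (men propose, women hold best offer):
  M0 proposes to W0; she accepts
  M1 proposes to W2; she accepts
  M2 proposes to W1; she accepts
Step 2: Final matching: W0-M0, W1-M2, W2-M1
Step 3: 0-indexed ranks (man's rank of his match, then woman's): 0 + 0 + 0 + 0 + 0 + 1
Step 4: Total rank sum = 1

1


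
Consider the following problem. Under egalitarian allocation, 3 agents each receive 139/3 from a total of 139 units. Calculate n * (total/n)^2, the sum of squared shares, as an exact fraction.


Step 1: Each agent's share = 139/3
Step 2: Square of each share = (139/3)^2 = 19321/9
Step 3: Sum of squares = 3 * 19321/9 = 19321/3

19321/3


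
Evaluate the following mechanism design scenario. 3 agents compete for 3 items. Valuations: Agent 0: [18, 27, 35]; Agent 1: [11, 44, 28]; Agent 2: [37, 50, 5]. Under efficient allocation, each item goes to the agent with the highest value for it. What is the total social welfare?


Step 1: For each item, find the maximum value among all agents.
Step 2: Item 0 -> Agent 2 (value 37)
Step 3: Item 1 -> Agent 2 (value 50)
Step 4: Item 2 -> Agent 0 (value 35)
Step 5: Total welfare = 37 + 50 + 35 = 122

122


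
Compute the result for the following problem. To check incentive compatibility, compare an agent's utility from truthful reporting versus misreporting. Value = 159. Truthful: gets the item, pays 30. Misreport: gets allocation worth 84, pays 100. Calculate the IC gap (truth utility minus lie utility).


Step 1: U(truth) = value - payment = 159 - 30 = 129
Step 2: U(lie) = allocation - payment = 84 - 100 = -16
Step 3: IC gap = 129 - (-16) = 145

145


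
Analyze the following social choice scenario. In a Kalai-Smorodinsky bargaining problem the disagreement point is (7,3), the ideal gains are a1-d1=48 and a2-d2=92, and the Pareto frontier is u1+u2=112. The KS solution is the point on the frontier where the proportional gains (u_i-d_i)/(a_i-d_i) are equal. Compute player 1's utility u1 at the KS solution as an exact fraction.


Step 1: At the KS point, (u1-d1)/r1 = (u2-d2)/r2 = t and u1+u2 = 112
Step 2: u1 = d1 + r1*t and u2 = d2 + r2*t, so (d1 + r1*t) + (d2 + r2*t) = 112
Step 3: t = (112 - 7 - 3)/(48 + 92) = 102/140 = 51/70
Step 4: u1 = d1 + r1*t = 7 + 48 * 51/70 = 1469/35
Step 5: (Check: u2 = d2 + r2*t = 2451/35; u1+u2 = 1469/35 + 2451/35 = 112, on the frontier.)

1469/35


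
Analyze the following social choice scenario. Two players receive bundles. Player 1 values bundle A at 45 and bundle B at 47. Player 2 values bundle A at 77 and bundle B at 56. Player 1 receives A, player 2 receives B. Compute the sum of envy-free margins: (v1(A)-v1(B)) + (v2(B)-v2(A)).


Step 1: Player 1's margin = v1(A) - v1(B) = 45 - 47 = -2
Step 2: Player 2's margin = v2(B) - v2(A) = 56 - 77 = -21
Step 3: Total margin = -2 + -21 = -23

-23


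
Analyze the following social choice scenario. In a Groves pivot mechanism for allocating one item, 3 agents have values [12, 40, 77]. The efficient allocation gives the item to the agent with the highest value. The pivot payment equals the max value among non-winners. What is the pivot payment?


Step 1: The efficient winner is agent 2 with value 77
Step 2: Other agents' values: [12, 40]
Step 3: Pivot payment = max(others) = 40
Step 4: The winner pays 40

40


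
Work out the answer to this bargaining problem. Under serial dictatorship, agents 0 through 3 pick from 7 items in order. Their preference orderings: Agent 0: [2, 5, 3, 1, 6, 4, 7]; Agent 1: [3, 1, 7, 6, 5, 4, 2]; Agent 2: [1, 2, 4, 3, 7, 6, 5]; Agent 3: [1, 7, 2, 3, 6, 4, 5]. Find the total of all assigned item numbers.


Step 1: Agent 0 picks item 2
Step 2: Agent 1 picks item 3
Step 3: Agent 2 picks item 1
Step 4: Agent 3 picks item 7
Step 5: Sum = 2 + 3 + 1 + 7 = 13

13


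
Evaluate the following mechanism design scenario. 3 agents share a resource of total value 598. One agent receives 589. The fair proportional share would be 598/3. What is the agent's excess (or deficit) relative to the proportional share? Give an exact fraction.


Step 1: Proportional share = 598/3
Step 2: Agent's actual allocation = 589
Step 3: Excess = 589 - 598/3 = 1169/3

1169/3


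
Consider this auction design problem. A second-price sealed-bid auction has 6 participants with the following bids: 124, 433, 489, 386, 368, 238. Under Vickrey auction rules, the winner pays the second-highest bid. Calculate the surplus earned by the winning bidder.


Step 1: Sort bids in descending order: 489, 433, 386, 368, 238, 124
Step 2: The winning bid is the highest: 489
Step 3: The payment equals the second-highest bid: 433
Step 4: Surplus = winner's bid - payment = 489 - 433 = 56

56


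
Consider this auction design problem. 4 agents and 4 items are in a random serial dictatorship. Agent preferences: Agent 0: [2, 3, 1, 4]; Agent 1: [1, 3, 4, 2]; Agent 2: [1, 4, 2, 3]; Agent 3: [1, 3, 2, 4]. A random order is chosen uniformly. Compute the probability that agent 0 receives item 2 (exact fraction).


Step 1: Agent 0 wants item 2
Step 2: There are 24 possible orderings of agents
Step 3: In 23 orderings, agent 0 gets item 2
Step 4: Probability = 23/24

23/24


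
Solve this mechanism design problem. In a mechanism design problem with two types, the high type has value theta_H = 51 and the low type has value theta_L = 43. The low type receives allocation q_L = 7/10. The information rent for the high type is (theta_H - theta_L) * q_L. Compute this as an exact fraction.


Step 1: theta_H - theta_L = 51 - 43 = 8
Step 2: Information rent = (theta_H - theta_L) * q_L
Step 3: = 8 * 7/10
Step 4: = 28/5

28/5


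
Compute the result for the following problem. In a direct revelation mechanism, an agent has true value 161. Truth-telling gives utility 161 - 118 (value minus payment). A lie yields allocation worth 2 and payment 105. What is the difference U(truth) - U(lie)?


Step 1: U(truth) = value - payment = 161 - 118 = 43
Step 2: U(lie) = allocation - payment = 2 - 105 = -103
Step 3: IC gap = 43 - (-103) = 146

146


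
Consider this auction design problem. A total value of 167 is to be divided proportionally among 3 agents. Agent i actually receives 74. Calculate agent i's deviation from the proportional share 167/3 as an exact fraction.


Step 1: Proportional share = 167/3
Step 2: Agent's actual allocation = 74
Step 3: Excess = 74 - 167/3 = 55/3

55/3


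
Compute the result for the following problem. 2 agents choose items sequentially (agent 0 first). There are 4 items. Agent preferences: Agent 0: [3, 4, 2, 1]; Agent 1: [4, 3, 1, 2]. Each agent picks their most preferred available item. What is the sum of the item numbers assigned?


Step 1: Agent 0 picks item 3
Step 2: Agent 1 picks item 4
Step 3: Sum = 3 + 4 = 7

7


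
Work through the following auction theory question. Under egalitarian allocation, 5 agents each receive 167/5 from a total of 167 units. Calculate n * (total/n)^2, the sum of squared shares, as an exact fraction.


Step 1: Each agent's share = 167/5
Step 2: Square of each share = (167/5)^2 = 27889/25
Step 3: Sum of squares = 5 * 27889/25 = 27889/5

27889/5


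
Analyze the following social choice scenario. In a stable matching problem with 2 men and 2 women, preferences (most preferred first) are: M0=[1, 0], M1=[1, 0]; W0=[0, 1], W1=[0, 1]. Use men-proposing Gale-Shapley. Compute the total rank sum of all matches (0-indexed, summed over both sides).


Step 1: Run Gale-Shapley (men propose, women hold best offer):
  M0 proposes to W1; she accepts
  M1 proposes to W1; rejected
  M1 proposes to W0; she accepts
Step 2: Final matching: W0-M1, W1-M0
Step 3: 0-indexed ranks (man's rank of his match, then woman's): 1 + 1 + 0 + 0
Step 4: Total rank sum = 2

2


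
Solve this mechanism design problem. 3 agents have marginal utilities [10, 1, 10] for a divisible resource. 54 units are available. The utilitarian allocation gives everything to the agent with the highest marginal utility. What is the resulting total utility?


Step 1: The marginal utilities are [10, 1, 10]
Step 2: The highest marginal utility is 10
Step 3: All 54 units go to that agent
Step 4: Total utility = 10 * 54 = 540

540


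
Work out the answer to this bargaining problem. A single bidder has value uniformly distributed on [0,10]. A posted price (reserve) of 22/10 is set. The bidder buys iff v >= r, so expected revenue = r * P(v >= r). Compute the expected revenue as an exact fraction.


Step 1: Posted price r = 11/5, value support [0,10]
Step 2: P(v >= r) = (10 - 11/5)/10 = 39/50
Step 3: Expected revenue = r * P(v >= r) = 11/5 * 39/50
Step 4: Revenue = 429/250

429/250


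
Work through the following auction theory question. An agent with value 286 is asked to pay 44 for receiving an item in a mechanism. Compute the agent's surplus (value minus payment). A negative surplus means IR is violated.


Step 1: Surplus = value - payment = 286 - 44 = 242
Step 2: IR is satisfied (surplus >= 0)

242


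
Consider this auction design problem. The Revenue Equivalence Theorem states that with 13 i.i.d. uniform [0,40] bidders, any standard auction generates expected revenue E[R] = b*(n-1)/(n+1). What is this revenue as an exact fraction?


Step 1: By Revenue Equivalence, expected revenue = b*(n-1)/(n+1)
Step 2: Substituting n = 13, b = 40
Step 3: Revenue = 40*(13-1)/(13+1) = 40*12/14
Step 4: Revenue = 480/14 = 240/7

240/7


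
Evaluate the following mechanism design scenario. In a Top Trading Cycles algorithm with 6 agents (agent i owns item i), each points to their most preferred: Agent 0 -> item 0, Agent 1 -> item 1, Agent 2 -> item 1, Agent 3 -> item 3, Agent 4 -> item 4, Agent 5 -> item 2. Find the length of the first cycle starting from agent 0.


Step 1: Trace the pointer graph from agent 0: 0 -> 0
Step 2: A cycle is detected when we revisit agent 0
Step 3: The cycle is: 0 -> 0
Step 4: Cycle length = 1

1


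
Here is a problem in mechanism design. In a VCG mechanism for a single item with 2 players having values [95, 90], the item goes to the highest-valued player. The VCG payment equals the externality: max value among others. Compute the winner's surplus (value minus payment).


Step 1: The winner is the agent with the highest value: agent 0 with value 95
Step 2: Values of other agents: [90]
Step 3: VCG payment = max of others' values = 90
Step 4: Surplus = 95 - 90 = 5

5


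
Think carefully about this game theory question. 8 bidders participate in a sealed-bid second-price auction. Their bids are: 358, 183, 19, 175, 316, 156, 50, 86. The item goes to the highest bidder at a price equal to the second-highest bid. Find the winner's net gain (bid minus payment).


Step 1: Sort bids in descending order: 358, 316, 183, 175, 156, 86, 50, 19
Step 2: The winning bid is the highest: 358
Step 3: The payment equals the second-highest bid: 316
Step 4: Surplus = winner's bid - payment = 358 - 316 = 42

42


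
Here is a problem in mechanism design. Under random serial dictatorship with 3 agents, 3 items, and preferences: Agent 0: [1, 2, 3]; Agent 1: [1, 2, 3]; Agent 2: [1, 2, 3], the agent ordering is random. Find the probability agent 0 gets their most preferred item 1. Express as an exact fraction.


Step 1: Agent 0 wants item 1
Step 2: There are 6 possible orderings of agents
Step 3: In 2 orderings, agent 0 gets item 1
Step 4: Probability = 2/6 = 1/3

1/3


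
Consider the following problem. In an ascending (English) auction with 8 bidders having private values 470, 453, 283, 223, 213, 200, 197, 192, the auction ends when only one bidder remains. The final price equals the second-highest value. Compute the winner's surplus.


Step 1: Identify the highest value: 470
Step 2: Identify the second-highest value: 453
Step 3: The final price = second-highest value = 453
Step 4: Surplus = 470 - 453 = 17

17


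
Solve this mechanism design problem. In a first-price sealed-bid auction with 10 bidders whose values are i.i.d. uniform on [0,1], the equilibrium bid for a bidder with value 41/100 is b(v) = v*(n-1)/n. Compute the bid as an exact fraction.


Step 1: The symmetric BNE bidding function is b(v) = v * (n-1) / n
Step 2: Substitute v = 41/100 and n = 10
Step 3: b = 41/100 * 9/10
Step 4: b = 369/1000

369/1000


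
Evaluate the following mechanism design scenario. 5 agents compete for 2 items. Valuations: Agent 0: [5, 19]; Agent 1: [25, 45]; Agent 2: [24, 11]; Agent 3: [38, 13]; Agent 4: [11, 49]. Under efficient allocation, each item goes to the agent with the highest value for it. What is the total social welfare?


Step 1: For each item, find the maximum value among all agents.
Step 2: Item 0 -> Agent 3 (value 38)
Step 3: Item 1 -> Agent 4 (value 49)
Step 4: Total welfare = 38 + 49 = 87

87


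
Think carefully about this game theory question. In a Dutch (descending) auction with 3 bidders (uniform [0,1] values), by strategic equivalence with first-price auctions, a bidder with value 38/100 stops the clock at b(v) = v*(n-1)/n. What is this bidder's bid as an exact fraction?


Step 1: Dutch auctions are strategically equivalent to first-price auctions
Step 2: The equilibrium bid is b(v) = v*(n-1)/n
Step 3: b = 19/50 * 2/3
Step 4: b = 19/75

19/75


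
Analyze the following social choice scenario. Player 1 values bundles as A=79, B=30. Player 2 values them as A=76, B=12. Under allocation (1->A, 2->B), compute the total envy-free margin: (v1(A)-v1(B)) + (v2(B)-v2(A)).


Step 1: Player 1's margin = v1(A) - v1(B) = 79 - 30 = 49
Step 2: Player 2's margin = v2(B) - v2(A) = 12 - 76 = -64
Step 3: Total margin = 49 + -64 = -15

-15


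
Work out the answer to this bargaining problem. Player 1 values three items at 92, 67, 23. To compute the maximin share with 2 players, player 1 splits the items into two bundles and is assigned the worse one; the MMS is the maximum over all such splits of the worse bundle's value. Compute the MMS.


Step 1: Item values = 92, 67, 23
Step 2: Enumerate all 2-bundle partitions and take the smaller bundle:
  Partition 1: {92} vs {67,23} -> bundles 92, 90; min = 90
  Partition 2: {67} vs {92,23} -> bundles 67, 115; min = 67
  Partition 3: {23} vs {92,67} -> bundles 23, 159; min = 23
Step 3: MMS = max(90, 67, 23) = 90

90


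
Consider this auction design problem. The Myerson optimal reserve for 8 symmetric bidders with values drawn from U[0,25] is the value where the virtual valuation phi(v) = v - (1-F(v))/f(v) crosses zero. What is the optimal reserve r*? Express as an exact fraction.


Step 1: For U[0,25], F(v) = v/25 and f(v) = 1/25
Step 2: phi(v) = v - (1 - v/25)/(1/25) = v - (25 - v) = 2v - 25
Step 3: Set phi(r*) = 0: 2r* - 25 = 0
Step 4: r* = 25/2 (the number of bidders n = 8 does not enter)

25/2


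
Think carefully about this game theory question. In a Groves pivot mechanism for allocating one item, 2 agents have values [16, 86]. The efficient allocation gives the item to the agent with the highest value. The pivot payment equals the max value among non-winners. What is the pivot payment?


Step 1: The efficient winner is agent 1 with value 86
Step 2: Other agents' values: [16]
Step 3: Pivot payment = max(others) = 16
Step 4: The winner pays 16

16


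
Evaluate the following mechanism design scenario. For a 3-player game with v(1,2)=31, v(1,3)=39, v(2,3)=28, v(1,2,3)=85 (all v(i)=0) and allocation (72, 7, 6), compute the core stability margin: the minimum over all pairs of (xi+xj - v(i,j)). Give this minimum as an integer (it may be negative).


Step 1: Slack for coalition (1,2): x1+x2 - v12 = 79 - 31 = 48
Step 2: Slack for coalition (1,3): x1+x3 - v13 = 78 - 39 = 39
Step 3: Slack for coalition (2,3): x2+x3 - v23 = 13 - 28 = -15
Step 4: Minimum slack = min(48, 39, -15) = -15, attained by (2,3); coalition (2,3) can block (slack < 0), so the allocation is not in the core

-15


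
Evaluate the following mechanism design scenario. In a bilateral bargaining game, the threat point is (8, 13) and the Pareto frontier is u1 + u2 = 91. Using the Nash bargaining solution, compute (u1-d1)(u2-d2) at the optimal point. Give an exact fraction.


Step 1: The Nash solution splits surplus symmetrically above the disagreement point
Step 2: u1 = (total + d1 - d2)/2 = (91 + 8 - 13)/2 = 43
Step 3: u2 = (total - d1 + d2)/2 = (91 - 8 + 13)/2 = 48
Step 4: Nash product = (43 - 8) * (48 - 13)
Step 5: = 35 * 35 = 1225

1225


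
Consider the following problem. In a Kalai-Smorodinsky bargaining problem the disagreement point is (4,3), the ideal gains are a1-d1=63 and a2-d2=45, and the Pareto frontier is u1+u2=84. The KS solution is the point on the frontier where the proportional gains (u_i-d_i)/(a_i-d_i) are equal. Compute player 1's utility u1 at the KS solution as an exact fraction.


Step 1: At the KS point, (u1-d1)/r1 = (u2-d2)/r2 = t and u1+u2 = 84
Step 2: u1 = d1 + r1*t and u2 = d2 + r2*t, so (d1 + r1*t) + (d2 + r2*t) = 84
Step 3: t = (84 - 4 - 3)/(63 + 45) = 77/108
Step 4: u1 = d1 + r1*t = 4 + 63 * 77/108 = 587/12
Step 5: (Check: u2 = d2 + r2*t = 421/12; u1+u2 = 587/12 + 421/12 = 84, on the frontier.)

587/12


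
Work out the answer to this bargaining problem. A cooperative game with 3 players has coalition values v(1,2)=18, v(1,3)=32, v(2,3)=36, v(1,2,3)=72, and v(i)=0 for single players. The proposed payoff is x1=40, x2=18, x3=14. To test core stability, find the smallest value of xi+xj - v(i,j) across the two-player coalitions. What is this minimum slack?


Step 1: Slack for coalition (1,2): x1+x2 - v12 = 58 - 18 = 40
Step 2: Slack for coalition (1,3): x1+x3 - v13 = 54 - 32 = 22
Step 3: Slack for coalition (2,3): x2+x3 - v23 = 32 - 36 = -4
Step 4: Minimum slack = min(40, 22, -4) = -4, attained by (2,3); coalition (2,3) can block (slack < 0), so the allocation is not in the core

-4


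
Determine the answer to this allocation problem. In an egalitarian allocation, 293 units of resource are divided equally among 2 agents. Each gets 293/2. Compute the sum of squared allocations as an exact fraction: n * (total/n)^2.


Step 1: Each agent's share = 293/2
Step 2: Square of each share = (293/2)^2 = 85849/4
Step 3: Sum of squares = 2 * 85849/4 = 85849/2

85849/2


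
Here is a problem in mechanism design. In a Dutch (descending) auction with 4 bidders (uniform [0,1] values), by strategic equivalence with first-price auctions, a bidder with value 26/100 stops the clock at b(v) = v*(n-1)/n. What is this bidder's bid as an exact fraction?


Step 1: Dutch auctions are strategically equivalent to first-price auctions
Step 2: The equilibrium bid is b(v) = v*(n-1)/n
Step 3: b = 13/50 * 3/4
Step 4: b = 39/200

39/200


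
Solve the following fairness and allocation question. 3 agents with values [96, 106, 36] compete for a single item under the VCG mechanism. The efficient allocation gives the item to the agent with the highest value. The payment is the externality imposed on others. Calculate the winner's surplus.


Step 1: The winner is the agent with the highest value: agent 1 with value 106
Step 2: Values of other agents: [96, 36]
Step 3: VCG payment = max of others' values = 96
Step 4: Surplus = 106 - 96 = 10

10


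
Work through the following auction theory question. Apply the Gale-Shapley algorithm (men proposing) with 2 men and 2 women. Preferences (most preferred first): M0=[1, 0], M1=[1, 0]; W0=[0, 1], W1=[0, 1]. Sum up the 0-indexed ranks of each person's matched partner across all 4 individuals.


Step 1: Run Gale-Shapley (men propose, women hold best offer):
  M0 proposes to W1; she accepts
  M1 proposes to W1; rejected
  M1 proposes to W0; she accepts
Step 2: Final matching: W0-M1, W1-M0
Step 3: 0-indexed ranks (man's rank of his match, then woman's): 1 + 1 + 0 + 0
Step 4: Total rank sum = 2

2


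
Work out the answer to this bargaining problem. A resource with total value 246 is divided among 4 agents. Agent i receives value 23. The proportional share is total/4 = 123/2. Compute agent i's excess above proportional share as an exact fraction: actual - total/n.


Step 1: Proportional share = 246/4 = 123/2
Step 2: Agent's actual allocation = 23
Step 3: Excess = 23 - 123/2 = -77/2

-77/2


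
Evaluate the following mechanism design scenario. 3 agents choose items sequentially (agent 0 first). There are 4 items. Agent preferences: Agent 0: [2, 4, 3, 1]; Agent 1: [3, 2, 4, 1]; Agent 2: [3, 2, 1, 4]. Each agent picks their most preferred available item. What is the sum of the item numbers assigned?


Step 1: Agent 0 picks item 2
Step 2: Agent 1 picks item 3
Step 3: Agent 2 picks item 1
Step 4: Sum = 2 + 3 + 1 = 6

6


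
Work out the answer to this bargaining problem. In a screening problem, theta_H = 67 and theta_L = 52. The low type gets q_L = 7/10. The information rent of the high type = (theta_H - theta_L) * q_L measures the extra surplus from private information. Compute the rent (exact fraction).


Step 1: theta_H - theta_L = 67 - 52 = 15
Step 2: Information rent = (theta_H - theta_L) * q_L
Step 3: = 15 * 7/10
Step 4: = 21/2

21/2
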